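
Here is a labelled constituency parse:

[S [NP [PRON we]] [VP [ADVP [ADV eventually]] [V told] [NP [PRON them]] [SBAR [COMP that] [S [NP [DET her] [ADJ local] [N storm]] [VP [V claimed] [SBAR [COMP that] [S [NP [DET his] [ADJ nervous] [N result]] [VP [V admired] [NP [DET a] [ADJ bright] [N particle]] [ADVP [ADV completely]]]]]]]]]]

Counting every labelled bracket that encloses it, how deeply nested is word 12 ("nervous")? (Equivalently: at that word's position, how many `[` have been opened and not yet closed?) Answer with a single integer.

9

The word sits inside ADJ, which is inside NP, inside S, inside SBAR, inside VP, inside S, inside SBAR, inside VP, inside S — 9 brackets in all.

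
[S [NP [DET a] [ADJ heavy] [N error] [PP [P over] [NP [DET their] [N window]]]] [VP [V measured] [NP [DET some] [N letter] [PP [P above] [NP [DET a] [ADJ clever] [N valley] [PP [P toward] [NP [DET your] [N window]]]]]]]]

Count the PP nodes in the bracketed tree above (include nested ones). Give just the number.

Listing each PP by its span: [PP over their window]; [PP above a clever valley toward your window]; [PP toward your window] — that makes 3.

3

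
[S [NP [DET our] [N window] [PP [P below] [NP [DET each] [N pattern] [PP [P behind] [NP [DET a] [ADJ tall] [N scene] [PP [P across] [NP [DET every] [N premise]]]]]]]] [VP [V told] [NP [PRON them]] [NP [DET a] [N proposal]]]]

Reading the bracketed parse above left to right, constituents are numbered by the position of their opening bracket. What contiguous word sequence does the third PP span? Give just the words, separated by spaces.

The PP opening brackets appear, in order, over: "below each pattern behind a tall scene across every premise"; "behind a tall scene across every premise"; "across every premise". The third one spans "across every premise".

across every premise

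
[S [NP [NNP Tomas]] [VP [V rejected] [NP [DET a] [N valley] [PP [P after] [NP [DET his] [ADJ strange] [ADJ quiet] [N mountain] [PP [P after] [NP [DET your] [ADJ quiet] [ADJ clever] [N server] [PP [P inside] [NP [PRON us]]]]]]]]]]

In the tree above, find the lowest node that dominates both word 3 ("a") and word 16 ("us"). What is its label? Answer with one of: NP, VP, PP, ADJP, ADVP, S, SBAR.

Word 3 lies under S → VP → NP → DET; word 16 lies under S → VP → NP → PP → NP → PP → NP → PP → NP → PRON. The lowest shared node is the NP.

NP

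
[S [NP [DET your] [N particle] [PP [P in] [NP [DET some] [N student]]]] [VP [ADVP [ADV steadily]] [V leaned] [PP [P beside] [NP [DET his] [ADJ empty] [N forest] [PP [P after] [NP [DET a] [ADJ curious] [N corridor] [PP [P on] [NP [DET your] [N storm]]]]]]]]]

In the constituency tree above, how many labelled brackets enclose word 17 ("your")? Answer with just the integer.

Counting open brackets not yet closed at "your": [S [VP [PP [NP [PP [NP [PP [NP [DET = 9.

9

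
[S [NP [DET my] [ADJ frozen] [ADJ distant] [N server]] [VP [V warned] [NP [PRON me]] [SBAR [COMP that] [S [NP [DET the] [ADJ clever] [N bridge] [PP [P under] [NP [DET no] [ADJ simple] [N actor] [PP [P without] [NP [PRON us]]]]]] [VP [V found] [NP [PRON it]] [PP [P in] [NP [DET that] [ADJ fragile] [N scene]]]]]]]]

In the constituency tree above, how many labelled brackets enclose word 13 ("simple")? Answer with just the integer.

Path from the root down to the word: S → VP → SBAR → S → NP → PP → NP → ADJ. That is 8 enclosing brackets.

8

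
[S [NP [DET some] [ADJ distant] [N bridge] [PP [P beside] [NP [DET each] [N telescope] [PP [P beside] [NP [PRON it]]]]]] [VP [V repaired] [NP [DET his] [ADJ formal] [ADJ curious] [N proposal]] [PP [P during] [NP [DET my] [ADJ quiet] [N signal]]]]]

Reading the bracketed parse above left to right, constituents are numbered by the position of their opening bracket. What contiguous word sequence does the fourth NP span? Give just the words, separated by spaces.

his formal curious proposal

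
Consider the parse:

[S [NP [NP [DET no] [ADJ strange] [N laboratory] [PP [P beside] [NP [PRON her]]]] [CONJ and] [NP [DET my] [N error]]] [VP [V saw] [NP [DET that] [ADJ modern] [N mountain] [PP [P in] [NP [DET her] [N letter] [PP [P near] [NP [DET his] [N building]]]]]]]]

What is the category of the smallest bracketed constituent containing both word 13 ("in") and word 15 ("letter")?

PP

Word 13 lies under S → VP → NP → PP → P; word 15 lies under S → VP → NP → PP → NP → N. The lowest shared node is the PP.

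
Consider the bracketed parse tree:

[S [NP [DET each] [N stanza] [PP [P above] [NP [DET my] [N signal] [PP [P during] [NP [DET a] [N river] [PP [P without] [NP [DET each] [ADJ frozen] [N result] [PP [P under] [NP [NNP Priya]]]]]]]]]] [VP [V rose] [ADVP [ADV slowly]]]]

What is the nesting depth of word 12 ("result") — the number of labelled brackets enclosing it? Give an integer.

Path from the root down to the word: S → NP → PP → NP → PP → NP → PP → NP → N. That is 9 enclosing brackets.

9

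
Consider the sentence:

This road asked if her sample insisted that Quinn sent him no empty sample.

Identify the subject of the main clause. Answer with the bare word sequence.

In the main clause the verb is "asked"; the NP preceding it, "this road", is the subject.

this road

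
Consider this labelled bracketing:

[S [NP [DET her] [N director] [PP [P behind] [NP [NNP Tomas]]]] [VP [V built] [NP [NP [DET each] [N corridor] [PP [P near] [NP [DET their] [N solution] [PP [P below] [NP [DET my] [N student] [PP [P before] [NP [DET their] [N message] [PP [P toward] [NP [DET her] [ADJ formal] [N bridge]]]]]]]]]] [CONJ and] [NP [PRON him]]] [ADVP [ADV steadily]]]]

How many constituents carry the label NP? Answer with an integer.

9

Listing each NP by its span: [NP her director behind Tomas]; [NP Tomas]; [NP each corridor near their solution below my student before their message toward her formal bridge and him]; [NP each corridor near their solution below my student before their message toward her formal bridge]; [NP their solution below my student before their message toward her formal bridge]; [NP my student before their message toward her formal bridge] … — that makes 9.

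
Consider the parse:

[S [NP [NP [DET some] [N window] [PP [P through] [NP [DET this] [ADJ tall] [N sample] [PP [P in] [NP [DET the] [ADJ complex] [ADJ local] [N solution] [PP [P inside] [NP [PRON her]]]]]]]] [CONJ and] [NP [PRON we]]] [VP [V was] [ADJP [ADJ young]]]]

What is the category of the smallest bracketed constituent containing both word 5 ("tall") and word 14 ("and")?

NP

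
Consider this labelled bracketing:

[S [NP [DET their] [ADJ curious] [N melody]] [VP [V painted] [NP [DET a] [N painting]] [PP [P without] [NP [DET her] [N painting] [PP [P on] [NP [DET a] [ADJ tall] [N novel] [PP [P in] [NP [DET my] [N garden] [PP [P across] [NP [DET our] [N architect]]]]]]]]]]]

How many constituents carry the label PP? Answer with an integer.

4

The PP constituents are: [PP without her painting on a tall novel in my garden across our architect]; [PP on a tall novel in my garden across our architect]; [PP in my garden across our architect]; [PP across our architect]. Total: 4.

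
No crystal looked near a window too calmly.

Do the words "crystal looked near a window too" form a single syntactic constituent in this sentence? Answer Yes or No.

No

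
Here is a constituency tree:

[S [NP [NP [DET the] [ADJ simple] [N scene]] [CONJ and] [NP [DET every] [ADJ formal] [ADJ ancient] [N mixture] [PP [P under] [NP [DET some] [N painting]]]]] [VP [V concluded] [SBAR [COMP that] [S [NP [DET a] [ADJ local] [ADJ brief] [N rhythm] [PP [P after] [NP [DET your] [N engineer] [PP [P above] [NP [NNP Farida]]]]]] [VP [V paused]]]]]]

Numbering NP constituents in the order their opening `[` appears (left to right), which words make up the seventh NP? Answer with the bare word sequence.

Farida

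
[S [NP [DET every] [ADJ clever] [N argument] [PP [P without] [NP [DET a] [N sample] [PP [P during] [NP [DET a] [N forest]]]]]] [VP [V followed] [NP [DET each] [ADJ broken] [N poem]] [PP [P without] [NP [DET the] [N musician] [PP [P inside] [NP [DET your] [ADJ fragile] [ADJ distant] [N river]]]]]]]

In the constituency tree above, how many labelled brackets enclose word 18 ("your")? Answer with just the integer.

Counting open brackets not yet closed at "your": [S [VP [PP [NP [PP [NP [DET = 7.

7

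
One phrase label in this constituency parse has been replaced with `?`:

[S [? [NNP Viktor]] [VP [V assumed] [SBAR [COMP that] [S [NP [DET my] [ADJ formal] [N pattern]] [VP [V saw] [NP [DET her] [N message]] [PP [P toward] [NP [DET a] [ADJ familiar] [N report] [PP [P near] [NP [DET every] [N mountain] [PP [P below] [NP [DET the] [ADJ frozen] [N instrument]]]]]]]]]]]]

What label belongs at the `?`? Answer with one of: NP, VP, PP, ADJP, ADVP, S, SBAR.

NP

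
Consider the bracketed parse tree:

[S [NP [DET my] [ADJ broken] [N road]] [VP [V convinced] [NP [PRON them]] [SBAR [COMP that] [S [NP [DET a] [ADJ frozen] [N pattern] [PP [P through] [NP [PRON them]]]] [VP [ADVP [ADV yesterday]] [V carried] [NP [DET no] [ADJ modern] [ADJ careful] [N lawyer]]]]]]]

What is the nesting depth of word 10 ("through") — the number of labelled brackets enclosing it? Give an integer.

7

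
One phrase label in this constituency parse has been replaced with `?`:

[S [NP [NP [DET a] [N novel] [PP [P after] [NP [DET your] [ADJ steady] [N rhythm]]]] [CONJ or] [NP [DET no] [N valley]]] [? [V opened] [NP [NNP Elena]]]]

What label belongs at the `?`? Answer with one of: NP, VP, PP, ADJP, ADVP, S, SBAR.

VP

The `?` node immediately contains: V 'opened', NP. That is the internal structure of a verb phrase, so the label is VP.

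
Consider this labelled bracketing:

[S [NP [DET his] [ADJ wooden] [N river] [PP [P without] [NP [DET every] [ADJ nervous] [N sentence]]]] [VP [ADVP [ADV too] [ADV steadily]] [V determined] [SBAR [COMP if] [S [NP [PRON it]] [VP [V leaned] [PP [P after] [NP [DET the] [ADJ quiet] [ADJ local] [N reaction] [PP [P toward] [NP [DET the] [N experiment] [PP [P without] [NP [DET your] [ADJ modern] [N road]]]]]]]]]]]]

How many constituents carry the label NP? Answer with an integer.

The NP constituents are: [NP his wooden river without every nervous sentence]; [NP every nervous sentence]; [NP it]; [NP the quiet local reaction toward the experiment without your modern road]; [NP the experiment without your modern road]; [NP your modern road]. Total: 6.

6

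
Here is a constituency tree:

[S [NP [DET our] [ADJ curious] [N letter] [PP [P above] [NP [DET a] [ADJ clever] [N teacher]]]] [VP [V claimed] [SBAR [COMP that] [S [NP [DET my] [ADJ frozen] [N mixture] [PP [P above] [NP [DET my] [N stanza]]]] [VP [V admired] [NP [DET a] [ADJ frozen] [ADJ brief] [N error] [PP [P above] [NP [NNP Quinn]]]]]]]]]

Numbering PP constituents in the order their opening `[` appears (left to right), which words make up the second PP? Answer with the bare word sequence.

Opening `[PP` markers occur at word positions 4, 13, 21; the second of these opens the constituent [PP above my stanza].

above my stanza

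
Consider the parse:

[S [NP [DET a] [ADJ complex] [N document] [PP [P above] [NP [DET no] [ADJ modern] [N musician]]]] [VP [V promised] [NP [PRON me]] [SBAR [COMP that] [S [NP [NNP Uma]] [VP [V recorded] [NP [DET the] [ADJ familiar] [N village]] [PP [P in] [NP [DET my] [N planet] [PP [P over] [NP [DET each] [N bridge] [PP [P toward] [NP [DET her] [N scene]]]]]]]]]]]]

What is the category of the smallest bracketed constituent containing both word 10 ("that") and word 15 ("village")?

Word 10 lies under S → VP → SBAR → COMP; word 15 lies under S → VP → SBAR → S → VP → NP → N. The lowest shared node is the SBAR.

SBAR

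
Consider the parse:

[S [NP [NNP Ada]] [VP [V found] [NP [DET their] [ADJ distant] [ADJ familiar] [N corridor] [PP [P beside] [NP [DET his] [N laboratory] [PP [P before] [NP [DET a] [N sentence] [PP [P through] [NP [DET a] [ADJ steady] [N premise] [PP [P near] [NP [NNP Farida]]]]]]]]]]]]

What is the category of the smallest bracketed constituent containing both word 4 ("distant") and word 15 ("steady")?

NP

Word 4 lies under S → VP → NP → ADJ; word 15 lies under S → VP → NP → PP → NP → PP → NP → PP → NP → ADJ. The lowest shared node is the NP.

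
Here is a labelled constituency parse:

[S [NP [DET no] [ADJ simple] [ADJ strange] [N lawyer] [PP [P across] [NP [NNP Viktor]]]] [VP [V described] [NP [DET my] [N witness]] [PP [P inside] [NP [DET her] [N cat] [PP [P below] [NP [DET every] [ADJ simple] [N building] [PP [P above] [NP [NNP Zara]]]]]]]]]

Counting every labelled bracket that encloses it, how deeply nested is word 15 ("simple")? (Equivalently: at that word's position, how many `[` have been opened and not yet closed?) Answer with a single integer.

7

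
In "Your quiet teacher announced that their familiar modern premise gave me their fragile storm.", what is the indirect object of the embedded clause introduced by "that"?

me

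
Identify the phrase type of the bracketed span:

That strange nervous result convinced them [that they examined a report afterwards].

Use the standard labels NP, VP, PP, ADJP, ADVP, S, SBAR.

"that" is the head of the bracketed span, so the span is a subordinate clause: SBAR.

SBAR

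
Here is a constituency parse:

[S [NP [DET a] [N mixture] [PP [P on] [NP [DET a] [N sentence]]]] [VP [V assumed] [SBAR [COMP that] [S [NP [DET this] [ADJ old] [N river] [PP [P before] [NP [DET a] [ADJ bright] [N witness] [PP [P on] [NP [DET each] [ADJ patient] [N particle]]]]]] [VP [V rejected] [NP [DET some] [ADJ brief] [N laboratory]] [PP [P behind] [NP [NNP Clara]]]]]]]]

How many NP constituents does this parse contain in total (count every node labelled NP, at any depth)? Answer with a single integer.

The NP constituents are: [NP a mixture on a sentence]; [NP a sentence]; [NP this old river before a bright witness on each patient particle]; [NP a bright witness on each patient particle]; [NP each patient particle]; [NP some brief laboratory] …. Total: 7.

7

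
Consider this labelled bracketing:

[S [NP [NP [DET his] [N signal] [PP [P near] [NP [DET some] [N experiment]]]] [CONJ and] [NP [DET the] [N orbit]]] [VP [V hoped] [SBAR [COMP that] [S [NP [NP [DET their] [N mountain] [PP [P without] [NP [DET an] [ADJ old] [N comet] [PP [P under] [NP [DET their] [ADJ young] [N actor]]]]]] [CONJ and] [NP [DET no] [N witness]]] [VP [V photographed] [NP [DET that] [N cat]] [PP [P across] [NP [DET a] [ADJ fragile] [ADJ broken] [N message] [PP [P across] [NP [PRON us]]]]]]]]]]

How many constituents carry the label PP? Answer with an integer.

5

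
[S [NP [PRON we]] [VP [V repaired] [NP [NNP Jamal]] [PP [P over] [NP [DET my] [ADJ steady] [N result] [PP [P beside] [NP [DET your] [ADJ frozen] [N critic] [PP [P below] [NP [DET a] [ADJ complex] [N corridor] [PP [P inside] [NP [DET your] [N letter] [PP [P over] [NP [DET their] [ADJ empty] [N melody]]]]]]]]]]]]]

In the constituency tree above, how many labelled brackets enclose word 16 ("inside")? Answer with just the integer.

Path from the root down to the word: S → VP → PP → NP → PP → NP → PP → NP → PP → P. That is 10 enclosing brackets.

10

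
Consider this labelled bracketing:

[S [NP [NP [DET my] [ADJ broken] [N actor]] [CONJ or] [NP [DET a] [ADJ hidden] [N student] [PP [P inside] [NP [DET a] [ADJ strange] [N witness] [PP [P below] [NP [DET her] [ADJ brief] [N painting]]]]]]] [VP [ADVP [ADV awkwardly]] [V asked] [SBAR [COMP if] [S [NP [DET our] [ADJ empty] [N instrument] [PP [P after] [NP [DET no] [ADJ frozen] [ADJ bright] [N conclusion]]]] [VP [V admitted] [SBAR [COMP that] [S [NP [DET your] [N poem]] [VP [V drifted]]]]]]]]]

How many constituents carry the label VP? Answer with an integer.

Scanning left to right, an opening `[VP` appears at word positions 16, 27, 31 — 3 in total.

3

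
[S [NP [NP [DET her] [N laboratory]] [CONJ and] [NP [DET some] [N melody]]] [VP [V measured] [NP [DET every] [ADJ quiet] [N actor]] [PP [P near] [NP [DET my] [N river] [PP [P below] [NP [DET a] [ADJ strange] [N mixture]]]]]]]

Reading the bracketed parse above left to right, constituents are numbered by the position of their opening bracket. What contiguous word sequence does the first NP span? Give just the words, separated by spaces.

her laboratory and some melody

Opening `[NP` markers occur at word positions 1, 1, 4, 7, 11, 14; the first of these opens the constituent [NP her laboratory and some melody].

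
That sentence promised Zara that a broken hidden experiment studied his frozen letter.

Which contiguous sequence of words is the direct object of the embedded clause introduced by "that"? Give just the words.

his frozen letter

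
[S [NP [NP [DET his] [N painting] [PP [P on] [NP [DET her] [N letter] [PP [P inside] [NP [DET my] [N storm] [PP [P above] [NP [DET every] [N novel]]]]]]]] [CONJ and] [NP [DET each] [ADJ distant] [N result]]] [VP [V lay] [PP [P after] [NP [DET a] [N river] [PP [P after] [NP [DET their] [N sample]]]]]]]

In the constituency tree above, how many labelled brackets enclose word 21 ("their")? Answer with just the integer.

The word sits inside DET, which is inside NP, inside PP, inside NP, inside PP, inside VP, inside S — 7 brackets in all.

7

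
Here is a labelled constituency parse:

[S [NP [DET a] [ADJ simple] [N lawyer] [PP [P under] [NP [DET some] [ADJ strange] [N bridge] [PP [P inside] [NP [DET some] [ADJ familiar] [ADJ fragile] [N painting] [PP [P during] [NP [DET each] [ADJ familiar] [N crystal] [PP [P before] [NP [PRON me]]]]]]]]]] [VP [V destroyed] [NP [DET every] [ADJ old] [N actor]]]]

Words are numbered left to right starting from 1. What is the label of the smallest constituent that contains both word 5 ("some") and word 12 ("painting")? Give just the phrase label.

NP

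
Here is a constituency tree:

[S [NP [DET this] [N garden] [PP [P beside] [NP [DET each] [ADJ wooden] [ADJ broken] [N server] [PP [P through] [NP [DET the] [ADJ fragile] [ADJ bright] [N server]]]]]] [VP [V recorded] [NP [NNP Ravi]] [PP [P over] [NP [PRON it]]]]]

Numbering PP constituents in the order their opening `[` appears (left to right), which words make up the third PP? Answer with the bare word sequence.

over it

Opening `[PP` markers occur at word positions 3, 8, 15; the third of these opens the constituent [PP over it].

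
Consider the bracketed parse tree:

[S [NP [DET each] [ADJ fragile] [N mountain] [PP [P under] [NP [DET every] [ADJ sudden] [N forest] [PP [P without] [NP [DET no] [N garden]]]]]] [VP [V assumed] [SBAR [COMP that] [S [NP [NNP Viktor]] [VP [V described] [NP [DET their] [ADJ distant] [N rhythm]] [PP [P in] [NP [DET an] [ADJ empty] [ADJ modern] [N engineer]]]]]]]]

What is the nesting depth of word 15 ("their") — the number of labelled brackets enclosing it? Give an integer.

7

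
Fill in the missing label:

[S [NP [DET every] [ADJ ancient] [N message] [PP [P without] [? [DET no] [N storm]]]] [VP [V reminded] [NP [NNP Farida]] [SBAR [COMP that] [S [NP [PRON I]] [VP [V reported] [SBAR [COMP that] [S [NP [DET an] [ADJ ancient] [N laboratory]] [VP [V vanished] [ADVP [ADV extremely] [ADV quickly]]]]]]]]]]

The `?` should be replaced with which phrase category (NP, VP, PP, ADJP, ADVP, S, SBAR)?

NP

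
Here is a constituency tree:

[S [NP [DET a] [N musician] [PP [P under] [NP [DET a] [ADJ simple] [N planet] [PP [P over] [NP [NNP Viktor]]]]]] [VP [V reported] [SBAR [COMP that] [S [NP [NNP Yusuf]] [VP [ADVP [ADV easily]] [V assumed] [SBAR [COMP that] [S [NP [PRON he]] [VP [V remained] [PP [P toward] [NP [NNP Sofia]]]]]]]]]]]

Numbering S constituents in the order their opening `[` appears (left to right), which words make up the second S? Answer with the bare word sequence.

In left-to-right order the S constituents are "a musician under a simple planet over Viktor reported that Yusuf easily assumed that he remained toward Sofia"; "Yusuf easily assumed that he remained toward Sofia"; "he remained toward Sofia". Number 2 is "Yusuf easily assumed that he remained toward Sofia".

Yusuf easily assumed that he remained toward Sofia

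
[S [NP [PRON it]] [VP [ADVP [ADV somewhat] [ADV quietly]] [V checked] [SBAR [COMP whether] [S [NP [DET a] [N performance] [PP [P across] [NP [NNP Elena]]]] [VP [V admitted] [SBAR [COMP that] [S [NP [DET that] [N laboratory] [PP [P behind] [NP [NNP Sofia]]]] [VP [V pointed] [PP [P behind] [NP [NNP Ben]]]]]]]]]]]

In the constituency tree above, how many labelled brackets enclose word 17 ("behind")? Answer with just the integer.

The word sits inside P, which is inside PP, inside VP, inside S, inside SBAR, inside VP, inside S, inside SBAR, inside VP, inside S — 10 brackets in all.

10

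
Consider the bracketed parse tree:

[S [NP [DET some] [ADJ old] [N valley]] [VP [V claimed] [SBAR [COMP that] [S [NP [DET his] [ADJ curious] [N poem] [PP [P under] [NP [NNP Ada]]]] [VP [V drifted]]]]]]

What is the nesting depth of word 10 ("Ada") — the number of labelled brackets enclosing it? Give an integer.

8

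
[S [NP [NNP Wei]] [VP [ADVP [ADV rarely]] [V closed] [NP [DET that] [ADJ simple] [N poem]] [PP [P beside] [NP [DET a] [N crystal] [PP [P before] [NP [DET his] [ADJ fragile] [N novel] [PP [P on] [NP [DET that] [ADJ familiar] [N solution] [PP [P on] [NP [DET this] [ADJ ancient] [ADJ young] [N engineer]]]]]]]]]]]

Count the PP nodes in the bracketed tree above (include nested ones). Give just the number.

4

The PP constituents are: [PP beside a crystal before his fragile novel on that familiar solution on this ancient young engineer]; [PP before his fragile novel on that familiar solution on this ancient young engineer]; [PP on that familiar solution on this ancient young engineer]; [PP on this ancient young engineer]. Total: 4.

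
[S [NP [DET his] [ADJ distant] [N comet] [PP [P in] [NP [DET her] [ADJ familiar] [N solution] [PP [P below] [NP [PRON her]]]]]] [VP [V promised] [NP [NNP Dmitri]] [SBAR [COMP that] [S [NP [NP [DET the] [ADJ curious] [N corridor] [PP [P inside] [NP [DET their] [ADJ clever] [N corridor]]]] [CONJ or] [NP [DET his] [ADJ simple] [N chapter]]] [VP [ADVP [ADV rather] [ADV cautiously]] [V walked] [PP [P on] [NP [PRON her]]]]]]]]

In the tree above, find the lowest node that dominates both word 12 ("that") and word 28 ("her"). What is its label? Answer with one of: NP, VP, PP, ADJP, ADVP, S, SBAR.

Word 12 lies under S → VP → SBAR → COMP; word 28 lies under S → VP → SBAR → S → VP → PP → NP → PRON. The lowest shared node is the SBAR.

SBAR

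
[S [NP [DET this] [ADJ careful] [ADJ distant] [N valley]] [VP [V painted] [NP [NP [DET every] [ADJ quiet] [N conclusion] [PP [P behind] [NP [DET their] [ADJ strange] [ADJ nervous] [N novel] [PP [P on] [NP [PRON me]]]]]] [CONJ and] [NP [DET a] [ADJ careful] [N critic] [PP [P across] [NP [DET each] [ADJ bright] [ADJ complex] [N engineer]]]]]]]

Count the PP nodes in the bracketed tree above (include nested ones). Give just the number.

The PP constituents are: [PP behind their strange nervous novel on me]; [PP on me]; [PP across each bright complex engineer]. Total: 3.

3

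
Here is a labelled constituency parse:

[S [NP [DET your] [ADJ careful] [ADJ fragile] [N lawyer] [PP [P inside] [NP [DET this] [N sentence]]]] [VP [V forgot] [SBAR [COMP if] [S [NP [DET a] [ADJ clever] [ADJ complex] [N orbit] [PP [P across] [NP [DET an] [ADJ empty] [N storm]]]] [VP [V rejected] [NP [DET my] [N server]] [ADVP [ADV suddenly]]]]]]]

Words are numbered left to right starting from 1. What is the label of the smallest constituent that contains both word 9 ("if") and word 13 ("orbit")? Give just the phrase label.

SBAR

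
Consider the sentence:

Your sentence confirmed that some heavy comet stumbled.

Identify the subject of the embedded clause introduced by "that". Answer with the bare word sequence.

In the embedded clause introduced by "that" the verb is "stumbled"; the NP preceding it, "some heavy comet", is the subject.

some heavy comet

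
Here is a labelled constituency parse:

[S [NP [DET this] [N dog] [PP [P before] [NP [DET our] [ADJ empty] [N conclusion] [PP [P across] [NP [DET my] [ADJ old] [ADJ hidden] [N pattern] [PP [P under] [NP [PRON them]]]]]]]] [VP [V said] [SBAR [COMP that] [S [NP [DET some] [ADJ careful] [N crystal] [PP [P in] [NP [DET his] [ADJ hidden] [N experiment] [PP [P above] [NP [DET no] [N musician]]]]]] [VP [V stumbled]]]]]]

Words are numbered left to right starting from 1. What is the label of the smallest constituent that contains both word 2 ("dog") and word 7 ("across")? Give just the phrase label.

NP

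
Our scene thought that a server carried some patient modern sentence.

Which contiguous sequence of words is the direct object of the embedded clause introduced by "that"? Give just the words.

some patient modern sentence

The verb of the embedded clause introduced by "that" is "carried"; its direct object is the NP "some patient modern sentence".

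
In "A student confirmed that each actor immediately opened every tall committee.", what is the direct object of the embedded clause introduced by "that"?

every tall committee

"opened" heads the VP of the embedded clause introduced by "that", and "every tall committee" is its direct object.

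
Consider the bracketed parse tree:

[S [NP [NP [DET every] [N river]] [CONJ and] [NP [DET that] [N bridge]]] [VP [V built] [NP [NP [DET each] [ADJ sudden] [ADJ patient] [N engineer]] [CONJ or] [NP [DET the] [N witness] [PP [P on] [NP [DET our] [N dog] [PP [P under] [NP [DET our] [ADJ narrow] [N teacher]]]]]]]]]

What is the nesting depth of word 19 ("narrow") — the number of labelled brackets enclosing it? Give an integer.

9

Counting open brackets not yet closed at "narrow": [S [VP [NP [NP [PP [NP [PP [NP [ADJ = 9.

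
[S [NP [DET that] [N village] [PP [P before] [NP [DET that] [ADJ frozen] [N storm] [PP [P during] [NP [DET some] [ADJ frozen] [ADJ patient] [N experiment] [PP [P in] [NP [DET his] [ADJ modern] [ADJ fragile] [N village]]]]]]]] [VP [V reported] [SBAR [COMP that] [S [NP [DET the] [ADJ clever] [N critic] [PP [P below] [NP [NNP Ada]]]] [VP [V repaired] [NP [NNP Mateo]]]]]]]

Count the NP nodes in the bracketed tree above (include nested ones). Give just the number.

The NP constituents are: [NP that village before that frozen storm during some frozen patient experiment in his modern fragile village]; [NP that frozen storm during some frozen patient experiment in his modern fragile village]; [NP some frozen patient experiment in his modern fragile village]; [NP his modern fragile village]; [NP the clever critic below Ada]; [NP Ada] …. Total: 7.

7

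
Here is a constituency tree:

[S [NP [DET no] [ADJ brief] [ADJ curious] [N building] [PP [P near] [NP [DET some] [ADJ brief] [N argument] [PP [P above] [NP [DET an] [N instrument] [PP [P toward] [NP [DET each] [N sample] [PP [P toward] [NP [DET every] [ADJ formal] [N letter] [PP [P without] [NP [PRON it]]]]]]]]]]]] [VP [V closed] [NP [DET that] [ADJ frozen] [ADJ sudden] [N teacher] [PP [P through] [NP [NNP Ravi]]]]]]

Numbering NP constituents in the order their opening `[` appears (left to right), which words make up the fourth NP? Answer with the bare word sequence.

each sample toward every formal letter without it

In left-to-right order the NP constituents are "no brief curious building near some brief argument above an instrument toward each sample toward every formal letter without it"; "some brief argument above an instrument toward each sample toward every formal letter without it"; "an instrument toward each sample toward every formal letter without it"; "each sample toward every formal letter without it"; "every formal letter without it"; "it"; "that frozen sudden teacher through Ravi"; "Ravi". Number 4 is "each sample toward every formal letter without it".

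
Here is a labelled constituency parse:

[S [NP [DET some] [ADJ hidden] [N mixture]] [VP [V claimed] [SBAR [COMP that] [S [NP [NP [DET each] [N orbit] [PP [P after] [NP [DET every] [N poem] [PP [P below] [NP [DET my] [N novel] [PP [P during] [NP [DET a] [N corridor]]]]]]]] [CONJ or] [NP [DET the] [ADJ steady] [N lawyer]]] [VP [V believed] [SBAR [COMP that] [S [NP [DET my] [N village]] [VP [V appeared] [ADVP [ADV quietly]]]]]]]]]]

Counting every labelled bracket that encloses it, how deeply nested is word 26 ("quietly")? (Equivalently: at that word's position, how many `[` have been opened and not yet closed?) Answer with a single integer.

The word sits inside ADV, which is inside ADVP, inside VP, inside S, inside SBAR, inside VP, inside S, inside SBAR, inside VP, inside S — 10 brackets in all.

10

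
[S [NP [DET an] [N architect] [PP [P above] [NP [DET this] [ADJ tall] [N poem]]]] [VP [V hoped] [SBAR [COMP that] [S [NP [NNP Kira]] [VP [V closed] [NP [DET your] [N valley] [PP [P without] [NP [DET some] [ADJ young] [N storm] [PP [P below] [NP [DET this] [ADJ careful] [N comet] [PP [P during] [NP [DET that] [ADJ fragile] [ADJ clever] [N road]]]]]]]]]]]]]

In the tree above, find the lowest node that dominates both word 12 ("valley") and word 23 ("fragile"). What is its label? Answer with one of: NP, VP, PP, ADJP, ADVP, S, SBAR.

NP

Both words fall inside [NP your valley without some young storm below this careful comet during that fragile clever road] (words 11–25), and no smaller constituent contains them both. Label: NP.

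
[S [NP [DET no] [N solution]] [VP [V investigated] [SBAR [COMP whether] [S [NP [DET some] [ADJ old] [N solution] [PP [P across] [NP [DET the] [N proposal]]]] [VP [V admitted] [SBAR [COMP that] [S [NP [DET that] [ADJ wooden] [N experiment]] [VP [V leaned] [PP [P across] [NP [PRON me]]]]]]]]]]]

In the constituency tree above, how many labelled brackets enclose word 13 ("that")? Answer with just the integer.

9

Counting open brackets not yet closed at "that": [S [VP [SBAR [S [VP [SBAR [S [NP [DET = 9.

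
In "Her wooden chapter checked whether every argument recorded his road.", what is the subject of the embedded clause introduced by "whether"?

every argument

The subject of the embedded clause introduced by "whether" is the NP immediately before the verb "recorded": "every argument".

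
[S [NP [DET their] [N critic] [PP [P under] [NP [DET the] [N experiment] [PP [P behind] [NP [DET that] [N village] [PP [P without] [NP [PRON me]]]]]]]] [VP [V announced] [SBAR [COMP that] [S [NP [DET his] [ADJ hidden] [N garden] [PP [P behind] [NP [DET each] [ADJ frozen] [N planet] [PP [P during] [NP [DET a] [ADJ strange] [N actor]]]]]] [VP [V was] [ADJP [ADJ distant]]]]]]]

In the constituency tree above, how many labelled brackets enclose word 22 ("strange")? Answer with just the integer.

Counting open brackets not yet closed at "strange": [S [VP [SBAR [S [NP [PP [NP [PP [NP [ADJ = 10.

10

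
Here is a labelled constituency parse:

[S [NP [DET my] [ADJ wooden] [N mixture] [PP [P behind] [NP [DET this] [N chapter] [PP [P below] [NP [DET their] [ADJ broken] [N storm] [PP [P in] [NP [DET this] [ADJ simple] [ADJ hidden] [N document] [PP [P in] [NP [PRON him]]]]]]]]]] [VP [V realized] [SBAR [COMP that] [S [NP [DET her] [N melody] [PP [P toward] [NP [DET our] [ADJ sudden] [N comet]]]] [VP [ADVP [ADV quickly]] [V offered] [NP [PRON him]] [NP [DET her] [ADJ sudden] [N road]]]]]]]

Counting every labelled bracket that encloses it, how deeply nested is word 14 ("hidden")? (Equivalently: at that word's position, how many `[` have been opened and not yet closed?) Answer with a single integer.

Path from the root down to the word: S → NP → PP → NP → PP → NP → PP → NP → ADJ. That is 9 enclosing brackets.

9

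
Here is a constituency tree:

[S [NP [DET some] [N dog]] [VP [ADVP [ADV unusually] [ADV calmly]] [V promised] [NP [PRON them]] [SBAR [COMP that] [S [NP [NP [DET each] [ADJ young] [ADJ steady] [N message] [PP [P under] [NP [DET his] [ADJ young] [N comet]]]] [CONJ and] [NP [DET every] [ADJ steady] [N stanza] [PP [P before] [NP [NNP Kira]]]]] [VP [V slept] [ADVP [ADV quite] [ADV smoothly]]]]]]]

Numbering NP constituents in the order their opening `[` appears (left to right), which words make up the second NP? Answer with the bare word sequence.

them

In left-to-right order the NP constituents are "some dog"; "them"; "each young steady message under his young comet and every steady stanza before Kira"; "each young steady message under his young comet"; "his young comet"; "every steady stanza before Kira"; "Kira". Number 2 is "them".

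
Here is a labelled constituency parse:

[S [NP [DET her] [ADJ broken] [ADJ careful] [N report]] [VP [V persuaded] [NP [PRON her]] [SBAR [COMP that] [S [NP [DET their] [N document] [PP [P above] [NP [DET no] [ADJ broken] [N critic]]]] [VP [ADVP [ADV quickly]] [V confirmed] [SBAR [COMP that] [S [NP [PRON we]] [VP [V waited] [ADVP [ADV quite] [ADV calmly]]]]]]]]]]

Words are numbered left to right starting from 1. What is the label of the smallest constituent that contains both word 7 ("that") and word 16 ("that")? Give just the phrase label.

SBAR

The smallest bracket enclosing both words is [SBAR that their document above no broken critic quickly confirmed that we waited quite calmly], so the label is SBAR.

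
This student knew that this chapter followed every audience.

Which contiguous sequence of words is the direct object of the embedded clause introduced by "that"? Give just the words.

"followed" heads the VP of the embedded clause introduced by "that", and "every audience" is its direct object.

every audience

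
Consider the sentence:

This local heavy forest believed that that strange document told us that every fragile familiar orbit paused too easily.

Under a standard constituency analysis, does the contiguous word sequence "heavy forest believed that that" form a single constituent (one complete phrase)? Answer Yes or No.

The sequence begins inside the noun phrase "this local heavy forest" and ends inside the verb phrase "believed that that strange document told us that every fragile familiar orbit paused too easily"; it crosses a phrase boundary, so no single node in the tree spans exactly those words.

No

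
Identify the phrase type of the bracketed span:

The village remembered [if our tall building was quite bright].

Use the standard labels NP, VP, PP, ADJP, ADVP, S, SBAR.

SBAR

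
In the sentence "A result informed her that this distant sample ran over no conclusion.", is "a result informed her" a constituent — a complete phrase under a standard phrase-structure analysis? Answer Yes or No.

No

The sequence begins inside the noun phrase "a result" and ends inside the verb phrase "informed her that this distant sample ran over no conclusion"; it crosses a phrase boundary, so no single node in the tree spans exactly those words.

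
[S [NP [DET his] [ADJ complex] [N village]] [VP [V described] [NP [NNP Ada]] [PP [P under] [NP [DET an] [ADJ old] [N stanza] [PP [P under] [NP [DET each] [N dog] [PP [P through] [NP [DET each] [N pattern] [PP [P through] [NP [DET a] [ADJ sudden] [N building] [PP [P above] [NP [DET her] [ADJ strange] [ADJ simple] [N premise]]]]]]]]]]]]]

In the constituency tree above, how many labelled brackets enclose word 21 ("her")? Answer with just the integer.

The word sits inside DET, which is inside NP, inside PP, inside NP, inside PP, inside NP, inside PP, inside NP, inside PP, inside NP, inside PP, inside VP, inside S — 13 brackets in all.

13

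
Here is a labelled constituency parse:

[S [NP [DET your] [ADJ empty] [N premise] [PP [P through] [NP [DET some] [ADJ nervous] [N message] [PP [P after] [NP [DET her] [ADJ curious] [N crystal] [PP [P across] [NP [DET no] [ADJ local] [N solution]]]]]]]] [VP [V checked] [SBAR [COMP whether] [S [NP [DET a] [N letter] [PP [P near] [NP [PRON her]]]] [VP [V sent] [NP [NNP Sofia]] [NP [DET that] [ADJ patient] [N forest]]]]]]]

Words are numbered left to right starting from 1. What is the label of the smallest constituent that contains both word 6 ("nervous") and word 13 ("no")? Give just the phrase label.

NP

The smallest bracket enclosing both words is [NP some nervous message after her curious crystal across no local solution], so the label is NP.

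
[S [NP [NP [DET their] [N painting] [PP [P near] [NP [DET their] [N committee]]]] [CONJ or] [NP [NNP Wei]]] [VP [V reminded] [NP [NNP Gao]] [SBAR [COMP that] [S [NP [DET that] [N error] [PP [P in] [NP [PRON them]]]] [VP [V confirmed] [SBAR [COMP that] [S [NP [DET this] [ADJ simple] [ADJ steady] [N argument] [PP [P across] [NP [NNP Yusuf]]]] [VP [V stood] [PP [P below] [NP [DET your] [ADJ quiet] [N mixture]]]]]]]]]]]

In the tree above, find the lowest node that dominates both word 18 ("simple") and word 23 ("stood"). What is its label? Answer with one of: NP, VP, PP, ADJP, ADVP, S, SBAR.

Both words fall inside [S this simple steady argument across Yusuf stood below your quiet mixture] (words 17–27), and no smaller constituent contains them both. Label: S.

S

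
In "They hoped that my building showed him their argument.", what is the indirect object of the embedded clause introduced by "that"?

The verb of the embedded clause introduced by "that" is "showed"; its indirect object is the NP "him".

him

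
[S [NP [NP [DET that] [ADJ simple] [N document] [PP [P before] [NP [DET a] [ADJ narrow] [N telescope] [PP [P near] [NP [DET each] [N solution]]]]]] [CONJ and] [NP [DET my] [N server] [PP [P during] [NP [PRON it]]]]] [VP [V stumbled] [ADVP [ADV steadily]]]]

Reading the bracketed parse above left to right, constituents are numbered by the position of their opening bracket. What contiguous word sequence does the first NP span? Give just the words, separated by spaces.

Opening `[NP` markers occur at word positions 1, 1, 5, 9, 12, 15; the first of these opens the constituent [NP that simple document before a narrow telescope near each solution and my server during it].

that simple document before a narrow telescope near each solution and my server during it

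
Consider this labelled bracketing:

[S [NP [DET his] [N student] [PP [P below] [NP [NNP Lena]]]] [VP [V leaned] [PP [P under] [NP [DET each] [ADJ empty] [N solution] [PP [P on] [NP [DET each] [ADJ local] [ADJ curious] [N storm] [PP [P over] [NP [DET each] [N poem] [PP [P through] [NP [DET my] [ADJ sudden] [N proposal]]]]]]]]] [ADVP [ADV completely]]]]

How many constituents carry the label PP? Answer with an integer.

Scanning left to right, an opening `[PP` appears at word positions 3, 6, 10, 15, 18 — 5 in total.

5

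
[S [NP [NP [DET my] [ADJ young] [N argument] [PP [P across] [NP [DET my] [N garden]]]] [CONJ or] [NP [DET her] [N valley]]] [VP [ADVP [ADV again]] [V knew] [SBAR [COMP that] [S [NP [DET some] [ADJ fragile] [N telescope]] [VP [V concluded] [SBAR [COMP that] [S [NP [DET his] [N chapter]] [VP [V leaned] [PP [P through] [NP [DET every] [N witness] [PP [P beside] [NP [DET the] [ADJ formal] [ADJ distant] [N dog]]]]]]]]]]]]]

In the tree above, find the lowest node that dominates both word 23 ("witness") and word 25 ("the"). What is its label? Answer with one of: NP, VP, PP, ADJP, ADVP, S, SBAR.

NP

Both words fall inside [NP every witness beside the formal distant dog] (words 22–28), and no smaller constituent contains them both. Label: NP.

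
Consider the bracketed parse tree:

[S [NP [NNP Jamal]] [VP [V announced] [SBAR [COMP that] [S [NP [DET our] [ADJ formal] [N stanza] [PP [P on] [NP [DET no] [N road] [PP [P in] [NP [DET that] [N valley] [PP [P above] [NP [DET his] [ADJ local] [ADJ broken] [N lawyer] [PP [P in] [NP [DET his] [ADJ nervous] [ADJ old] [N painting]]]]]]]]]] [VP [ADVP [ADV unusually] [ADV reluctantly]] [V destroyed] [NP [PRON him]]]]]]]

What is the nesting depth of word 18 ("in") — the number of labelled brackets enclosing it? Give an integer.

The word sits inside P, which is inside PP, inside NP, inside PP, inside NP, inside PP, inside NP, inside PP, inside NP, inside S, inside SBAR, inside VP, inside S — 13 brackets in all.

13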